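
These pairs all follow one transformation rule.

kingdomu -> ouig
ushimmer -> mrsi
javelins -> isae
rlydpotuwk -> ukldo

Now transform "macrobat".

The transformation: keep every other character starting from the second (positions 2nd, 4th, 6th, ...), then move the last 2 characters to the front (rotate right by 2).
"macrobat" → "btar".
(Check on "ushimmer": → "simr" → "mrsi" ✓)

btar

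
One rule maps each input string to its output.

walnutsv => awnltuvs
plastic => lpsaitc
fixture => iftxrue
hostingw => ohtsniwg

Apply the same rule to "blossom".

The transformation: swap each adjacent pair of characters (1↔2, 3↔4, ...).
"blossom" → "lbsoosm".

lbsoosm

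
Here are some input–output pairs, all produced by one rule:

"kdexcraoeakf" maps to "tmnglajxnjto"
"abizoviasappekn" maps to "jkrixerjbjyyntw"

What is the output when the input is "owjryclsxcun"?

xfsahlubgldw

Each output is the input with this applied: shift every letter 9 places forward in the alphabet (wrapping around).
Applying that to "owjryclsxcun" gives "xfsahlubgldw".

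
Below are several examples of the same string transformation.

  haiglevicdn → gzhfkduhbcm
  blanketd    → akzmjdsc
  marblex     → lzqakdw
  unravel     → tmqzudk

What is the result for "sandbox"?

Each output is the input with this applied: shift every letter 1 place backward in the alphabet (wrapping around).
Applying that to "sandbox" gives "rzmcanw".

rzmcanw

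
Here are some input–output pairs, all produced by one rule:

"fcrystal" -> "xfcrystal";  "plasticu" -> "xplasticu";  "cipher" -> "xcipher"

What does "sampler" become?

xsampler

The pattern: prepend "x".
Applying that to "sampler" gives "xsampler".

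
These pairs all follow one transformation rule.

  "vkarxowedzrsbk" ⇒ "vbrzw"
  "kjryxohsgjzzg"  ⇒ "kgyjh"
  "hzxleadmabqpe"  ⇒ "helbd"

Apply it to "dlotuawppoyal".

Looking at the pairs, the operation is to keep one character in every 3, starting at position 1 (positions 1st, 4th, 7th, ...), then take characters alternately from the front and the back (1st, last, 2nd, 2nd-last, ...).
"dlotuawppoyal" → "dtwol" → "dltow".

dltow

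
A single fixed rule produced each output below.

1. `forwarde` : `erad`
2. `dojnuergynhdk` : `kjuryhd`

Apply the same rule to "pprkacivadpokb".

braiapk

The rule is to swap the first and last characters, then keep every other character starting from the first (positions 1st, 3rd, 5th, ...).
"pprkacivadpokb" → "bprkacivadpokp" → "braiapk".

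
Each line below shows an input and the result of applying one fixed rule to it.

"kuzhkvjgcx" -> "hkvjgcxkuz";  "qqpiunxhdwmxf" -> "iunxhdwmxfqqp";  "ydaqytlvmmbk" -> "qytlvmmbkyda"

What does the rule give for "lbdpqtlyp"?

pqtlyplbd

In each case the input is transformed by: move the first 3 characters to the end (rotate left by 3).
Applying that to "lbdpqtlyp" gives "pqtlyplbd".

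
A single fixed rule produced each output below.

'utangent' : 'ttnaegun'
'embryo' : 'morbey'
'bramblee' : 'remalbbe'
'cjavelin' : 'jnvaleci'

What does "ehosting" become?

What's happening: swap the first and last characters, then swap each adjacent pair of characters (1↔2, 3↔4, ...).
"ehosting" → "ghostine" → "hgsoiten".

hgsoiten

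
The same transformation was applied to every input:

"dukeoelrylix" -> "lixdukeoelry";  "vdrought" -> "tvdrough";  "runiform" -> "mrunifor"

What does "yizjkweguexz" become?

Looking at the pairs, the operation is to move the first 3 characters to the end (rotate left by 3), then swap the front and back halves of the string.
For "yizjkweguexz", step one produces "jkweguexzyiz"; step two turns that into "exzyizjkwegu".

exzyizjkwegu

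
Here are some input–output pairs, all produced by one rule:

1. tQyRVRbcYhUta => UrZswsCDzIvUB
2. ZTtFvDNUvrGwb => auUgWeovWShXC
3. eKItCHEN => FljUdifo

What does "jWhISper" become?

KxIjtQFS

Each output is the input with this applied: flip the case of every letter, then shift every letter 1 place forward in the alphabet (wrapping around).
So "jWhISper" becomes "KxIjtQFS".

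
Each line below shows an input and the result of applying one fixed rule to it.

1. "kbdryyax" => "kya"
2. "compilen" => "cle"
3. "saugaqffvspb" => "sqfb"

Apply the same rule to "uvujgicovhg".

uicg

What's happening: swap each adjacent pair of characters (1↔2, 3↔4, ...), then keep one character in every 3, starting at position 2 (positions 2nd, 5th, 8th, ...).
On "uvujgicovhg": the first step gives "vujuigochvg", and the second then gives "uicg".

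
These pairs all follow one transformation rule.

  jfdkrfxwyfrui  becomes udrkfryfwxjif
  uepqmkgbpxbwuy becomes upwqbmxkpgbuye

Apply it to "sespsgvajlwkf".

Looking at the pairs, the operation is to take characters alternately from the front and the back (1st, last, 2nd, 2nd-last, ...), then move the first 3 characters to the end (rotate left by 3).
Applying both steps to "sespsgvajlwkf": "sfekswplsjgav", then "kswplsjgavsfe".

kswplsjgavsfe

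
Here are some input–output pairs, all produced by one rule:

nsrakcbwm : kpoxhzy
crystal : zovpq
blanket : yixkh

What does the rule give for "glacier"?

The transformation: shift every letter 3 places backward in the alphabet (wrapping around), then delete the last 2 characters.
Applying both steps to "glacier": "dixzfbo", then "dixzf".

dixzf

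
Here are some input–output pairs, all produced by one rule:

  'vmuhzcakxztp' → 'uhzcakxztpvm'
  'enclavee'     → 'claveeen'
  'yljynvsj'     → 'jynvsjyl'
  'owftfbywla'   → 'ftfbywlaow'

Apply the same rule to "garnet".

rnetga

The pattern: move the first 2 characters to the end (rotate left by 2).
Doing the same to "garnet": "rnetga".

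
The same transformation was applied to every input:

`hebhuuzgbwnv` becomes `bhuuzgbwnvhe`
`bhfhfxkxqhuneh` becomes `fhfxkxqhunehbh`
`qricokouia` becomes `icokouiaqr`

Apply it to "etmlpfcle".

mlpfcleet

What's happening: move the first 2 characters to the end (rotate left by 2).
"etmlpfcle" → "mlpfcleet".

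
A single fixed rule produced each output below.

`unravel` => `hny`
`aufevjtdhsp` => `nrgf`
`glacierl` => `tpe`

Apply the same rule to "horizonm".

The rule is to shift every letter 13 places forward in the alphabet (wrapping around) — i.e. ROT13, then keep one character in every 3, starting at position 1 (positions 1st, 4th, 7th, ...).
"horizonm" → "uva".

uva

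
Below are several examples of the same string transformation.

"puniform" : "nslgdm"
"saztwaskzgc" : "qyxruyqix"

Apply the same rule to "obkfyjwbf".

The pattern: shift every letter 2 places backward in the alphabet (wrapping around), then delete the last 2 characters.
Working it through for "obkfyjwbf": intermediate "mzidwhuzd", final "mzidwhu".

mzidwhu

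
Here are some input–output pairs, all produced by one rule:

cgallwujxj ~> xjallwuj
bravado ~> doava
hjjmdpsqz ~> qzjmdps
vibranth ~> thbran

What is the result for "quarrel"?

The rule is to delete the first 2 characters, then move the last 2 characters to the front (rotate right by 2).
For "quarrel", step one produces "arrel"; step two turns that into "elarr".

elarr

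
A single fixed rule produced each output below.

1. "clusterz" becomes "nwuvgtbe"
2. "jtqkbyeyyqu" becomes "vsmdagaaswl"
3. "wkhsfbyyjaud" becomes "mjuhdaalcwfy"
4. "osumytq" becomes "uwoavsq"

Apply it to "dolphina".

qnrjkpcf

Rule — shift every letter 2 places forward in the alphabet (wrapping around), then move the first character to the end.
For "dolphina" the result is "qnrjkpcf".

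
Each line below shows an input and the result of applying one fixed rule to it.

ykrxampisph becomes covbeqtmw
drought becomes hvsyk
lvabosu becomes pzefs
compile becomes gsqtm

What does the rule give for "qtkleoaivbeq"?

uxopisemzf

The rule is to shift every letter 4 places forward in the alphabet (wrapping around), then delete the last 2 characters.
For "qtkleoaivbeq", step one produces "uxopisemzfiu"; step two turns that into "uxopisemzf".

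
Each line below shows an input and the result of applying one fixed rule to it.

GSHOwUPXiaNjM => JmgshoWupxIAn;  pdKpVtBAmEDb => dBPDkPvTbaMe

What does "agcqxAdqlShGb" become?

gBAGCQXaDQLsH

The pattern: flip the case of every letter, then move the last 2 characters to the front (rotate right by 2).
Working it through for "agcqxAdqlShGb": intermediate "AGCQXaDQLsHgB", final "gBAGCQXaDQLsH".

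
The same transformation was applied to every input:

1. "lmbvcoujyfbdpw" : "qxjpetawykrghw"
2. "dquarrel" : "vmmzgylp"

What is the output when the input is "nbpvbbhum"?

The rule is to move the first 3 characters to the end (rotate left by 3), then shift every letter 5 places backward in the alphabet (wrapping around).
Starting from "nbpvbbhum": after the first operation, "vbbhumnbp"; after the second, "qwwcphiwk".
(Check on "lmbvcoujyfbdpw": → "vcoujyfbdpwlmb" → "qxjpetawykrghw" ✓)

qwwcphiwk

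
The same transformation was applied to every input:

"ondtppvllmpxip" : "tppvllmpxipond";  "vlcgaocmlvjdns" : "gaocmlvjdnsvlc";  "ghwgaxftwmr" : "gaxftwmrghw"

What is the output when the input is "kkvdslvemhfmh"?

dslvemhfmhkkv

Rule — move the first 3 characters to the end (rotate left by 3).
On "kkvdslvemhfmh" that produces "dslvemhfmhkkv".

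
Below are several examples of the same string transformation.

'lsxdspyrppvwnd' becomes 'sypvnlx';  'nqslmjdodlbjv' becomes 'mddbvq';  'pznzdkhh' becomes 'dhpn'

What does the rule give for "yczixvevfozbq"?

xefzqc

The rule is to move the first 3 characters to the end (rotate left by 3), then keep every other character starting from the second (positions 2nd, 4th, 6th, ...).
Applying both steps to "yczixvevfozbq": "ixvevfozbqycz", then "xefzqc".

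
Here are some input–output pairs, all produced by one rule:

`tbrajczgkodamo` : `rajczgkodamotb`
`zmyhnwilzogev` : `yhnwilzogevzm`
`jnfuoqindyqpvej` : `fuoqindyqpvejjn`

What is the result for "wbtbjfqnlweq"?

tbjfqnlweqwb

Rule — move the first 2 characters to the end (rotate left by 2).
For "wbtbjfqnlweq" the result is "tbjfqnlweqwb".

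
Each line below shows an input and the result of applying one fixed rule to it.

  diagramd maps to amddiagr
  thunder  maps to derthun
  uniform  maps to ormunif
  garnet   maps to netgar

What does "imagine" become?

The rule is to move the last 3 characters to the front (rotate right by 3).
"imagine" → "ineimag".

ineimag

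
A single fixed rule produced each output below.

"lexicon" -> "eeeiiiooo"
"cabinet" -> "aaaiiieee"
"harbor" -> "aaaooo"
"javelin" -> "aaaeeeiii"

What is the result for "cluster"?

Looking at the pairs, the operation is to repeat every character 3 times, then keep only the vowels.
Applying both steps to "cluster": "cccllluuusssttteeerrr", then "uuueee".

uuueee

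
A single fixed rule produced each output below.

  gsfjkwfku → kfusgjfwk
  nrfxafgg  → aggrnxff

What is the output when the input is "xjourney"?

ryejxuon

Looking at the pairs, the operation is to swap each adjacent pair of characters (1↔2, 3↔4, ...), then move the last 3 characters to the front (rotate right by 3).
For "xjourney", step one produces "jxuonrye"; step two turns that into "ryejxuon".
(Check on "gsfjkwfku": → "sgjfwkkfu" → "kfusgjfwk" ✓)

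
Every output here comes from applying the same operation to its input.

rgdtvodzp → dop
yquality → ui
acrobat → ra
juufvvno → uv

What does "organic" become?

Looking at the pairs, the operation is to keep one character in every 3, starting at position 3 (positions 3rd, 6th, 9th, ...).
For "organic" the result is "gi".

gi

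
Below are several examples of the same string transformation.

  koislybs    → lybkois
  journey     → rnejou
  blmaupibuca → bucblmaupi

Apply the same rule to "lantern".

terlan

In each case the input is transformed by: delete the last character, then move the last 3 characters to the front (rotate right by 3).
"lantern" → "terlan".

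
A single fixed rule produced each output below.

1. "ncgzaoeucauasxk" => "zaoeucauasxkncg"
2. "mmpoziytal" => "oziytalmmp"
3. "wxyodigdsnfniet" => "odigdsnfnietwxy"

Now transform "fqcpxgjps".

pxgjpsfqc

Each output is the input with this applied: move the first 3 characters to the end (rotate left by 3).
"fqcpxgjps" → "pxgjpsfqc".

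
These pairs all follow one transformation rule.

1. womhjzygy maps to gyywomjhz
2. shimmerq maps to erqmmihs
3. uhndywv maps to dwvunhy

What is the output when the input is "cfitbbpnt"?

btpnifcbt

Rule — sort the characters into reverse alphabetical order, then swap the first and last characters.
Applying both steps to "cfitbbpnt": "ttpnifcbb", then "btpnifcbt".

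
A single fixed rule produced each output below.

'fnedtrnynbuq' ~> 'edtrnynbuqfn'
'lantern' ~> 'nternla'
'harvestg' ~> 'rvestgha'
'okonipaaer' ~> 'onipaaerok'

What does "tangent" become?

ngentta

Looking at the pairs, the operation is to move the first 2 characters to the end (rotate left by 2).
Applying that to "tangent" gives "ngentta".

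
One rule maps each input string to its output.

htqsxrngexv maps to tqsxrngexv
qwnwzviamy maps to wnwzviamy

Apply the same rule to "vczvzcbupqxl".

The pattern: delete the first character.
On "vczvzcbupqxl" that produces "czvzcbupqxl".

czvzcbupqxl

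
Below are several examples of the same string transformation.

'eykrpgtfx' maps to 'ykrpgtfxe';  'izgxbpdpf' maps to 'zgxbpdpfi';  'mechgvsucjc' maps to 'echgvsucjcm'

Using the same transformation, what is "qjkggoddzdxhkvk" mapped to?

jkggoddzdxhkvkq

The rule is to move the first character to the end.
Applying that to "qjkggoddzdxhkvk" gives "jkggoddzdxhkvkq".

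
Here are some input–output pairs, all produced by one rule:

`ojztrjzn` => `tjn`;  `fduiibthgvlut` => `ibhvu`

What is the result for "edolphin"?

The transformation: delete the first 3 characters, then keep every other character starting from the first (positions 1st, 3rd, 5th, ...).
Applying both steps to "edolphin": "lphin", then "lhn".

lhn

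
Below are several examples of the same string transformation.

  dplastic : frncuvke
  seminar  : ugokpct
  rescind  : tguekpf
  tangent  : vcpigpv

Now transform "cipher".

ekrjgt

Each output is the input with this applied: shift every letter 2 places forward in the alphabet (wrapping around).
Doing the same to "cipher": "ekrjgt".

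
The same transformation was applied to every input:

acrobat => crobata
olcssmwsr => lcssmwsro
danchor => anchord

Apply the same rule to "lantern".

anternl

The rule is to move the first character to the end.
So "lantern" becomes "anternl".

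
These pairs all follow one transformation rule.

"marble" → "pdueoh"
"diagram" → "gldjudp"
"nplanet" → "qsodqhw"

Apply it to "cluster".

In each case the input is transformed by: shift every letter 3 places forward in the alphabet (wrapping around).
For "cluster" the result is "foxvwhu".

foxvwhu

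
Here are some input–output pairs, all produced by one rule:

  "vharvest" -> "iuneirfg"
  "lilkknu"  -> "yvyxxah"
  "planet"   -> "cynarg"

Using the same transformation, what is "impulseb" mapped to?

vzchyfro

The pattern: shift every letter 13 places forward in the alphabet (wrapping around) — i.e. ROT13.
For "impulseb" the result is "vzchyfro".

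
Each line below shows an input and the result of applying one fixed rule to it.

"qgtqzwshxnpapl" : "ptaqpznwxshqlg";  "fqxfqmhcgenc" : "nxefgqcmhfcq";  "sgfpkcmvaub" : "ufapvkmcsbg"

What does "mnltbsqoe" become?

The transformation: take characters alternately from the front and the back (1st, last, 2nd, 2nd-last, ...), then move the first 3 characters to the end (rotate left by 3).
For "mnltbsqoe", step one produces "menolqtsb"; step two turns that into "olqtsbmen".

olqtsbmen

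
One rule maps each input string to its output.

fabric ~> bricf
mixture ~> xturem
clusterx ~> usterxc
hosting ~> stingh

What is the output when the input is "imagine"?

aginei

Looking at the pairs, the operation is to move the first 2 characters to the end (rotate left by 2), then delete the last character.
On "imagine": the first step gives "agineim", and the second then gives "aginei".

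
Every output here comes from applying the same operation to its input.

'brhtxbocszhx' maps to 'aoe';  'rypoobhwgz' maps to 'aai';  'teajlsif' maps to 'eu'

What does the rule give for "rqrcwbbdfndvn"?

oi

The rule is to shift every letter 12 places forward in the alphabet (wrapping around), then keep only the vowels.
Doing the same to "rqrcwbbdfndvn": "oi".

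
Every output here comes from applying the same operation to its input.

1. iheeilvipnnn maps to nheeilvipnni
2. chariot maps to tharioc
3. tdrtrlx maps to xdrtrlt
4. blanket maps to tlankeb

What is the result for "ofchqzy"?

yfchqzo

Rule — swap the first and last characters.
"ofchqzy" → "yfchqzo".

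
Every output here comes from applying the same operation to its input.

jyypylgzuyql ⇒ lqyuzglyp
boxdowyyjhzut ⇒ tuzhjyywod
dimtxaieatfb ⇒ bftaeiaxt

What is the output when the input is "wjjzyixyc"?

cyxiyz

Each output is the input with this applied: delete the first 3 characters, then reverse the string.
"wjjzyixyc" → "zyixyc" → "cyxiyz".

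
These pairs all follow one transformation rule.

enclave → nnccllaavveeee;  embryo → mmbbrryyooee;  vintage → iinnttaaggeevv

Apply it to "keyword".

What's happening: move the first character to the end, then double every character.
Starting from "keyword": after the first operation, "eywordk"; after the second, "eeyywwoorrddkk".

eeyywwoorrddkk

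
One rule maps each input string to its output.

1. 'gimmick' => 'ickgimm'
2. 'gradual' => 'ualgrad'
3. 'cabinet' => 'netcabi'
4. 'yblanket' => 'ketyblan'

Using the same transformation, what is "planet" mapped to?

The rule is to move the last 3 characters to the front (rotate right by 3).
"planet" → "netpla".

netpla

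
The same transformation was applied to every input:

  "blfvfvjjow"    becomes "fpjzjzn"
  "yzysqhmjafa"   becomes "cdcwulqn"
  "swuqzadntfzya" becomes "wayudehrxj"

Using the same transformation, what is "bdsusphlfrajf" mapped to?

fhwywtlpjv

Each output is the input with this applied: delete the last 3 characters, then shift every letter 4 places forward in the alphabet (wrapping around).
On "bdsusphlfrajf": the first step gives "bdsusphlfr", and the second then gives "fhwywtlpjv".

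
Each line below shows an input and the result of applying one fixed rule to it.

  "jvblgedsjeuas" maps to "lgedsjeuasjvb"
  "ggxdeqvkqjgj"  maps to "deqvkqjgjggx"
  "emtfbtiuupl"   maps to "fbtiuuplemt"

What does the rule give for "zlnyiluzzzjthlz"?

What's happening: move the first 3 characters to the end (rotate left by 3).
Applying that to "zlnyiluzzzjthlz" gives "yiluzzzjthlzzln".

yiluzzzjthlzzln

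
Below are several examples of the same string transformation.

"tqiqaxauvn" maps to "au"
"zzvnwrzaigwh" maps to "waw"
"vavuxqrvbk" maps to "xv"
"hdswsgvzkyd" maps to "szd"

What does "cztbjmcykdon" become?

Each output is the input with this applied: delete the first 3 characters, then keep one character in every 3, starting at position 2 (positions 2nd, 5th, 8th, ...).
"cztbjmcykdon" → "bjmcykdon" → "jyo".

jyo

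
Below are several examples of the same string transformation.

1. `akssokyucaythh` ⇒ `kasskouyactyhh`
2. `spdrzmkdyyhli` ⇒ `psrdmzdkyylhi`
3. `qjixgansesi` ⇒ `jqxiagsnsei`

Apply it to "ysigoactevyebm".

sygiaotcveeymb

Each output is the input with this applied: swap each adjacent pair of characters (1↔2, 3↔4, ...).
"ysigoactevyebm" → "sygiaotcveeymb".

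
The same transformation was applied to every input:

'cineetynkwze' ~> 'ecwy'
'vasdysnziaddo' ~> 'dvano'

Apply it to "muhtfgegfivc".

Rule — keep one character in every 3, starting at position 1 (positions 1st, 4th, 7th, ...), then swap each adjacent pair of characters (1↔2, 3↔4, ...).
Working it through for "muhtfgegfivc": intermediate "mtei", final "tmie".

tmie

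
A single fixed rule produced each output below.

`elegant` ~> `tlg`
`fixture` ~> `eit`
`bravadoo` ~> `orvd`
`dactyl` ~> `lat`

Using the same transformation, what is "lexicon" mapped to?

nei

Each output is the input with this applied: move the last 2 characters to the front (rotate right by 2), then keep every other character starting from the second (positions 2nd, 4th, 6th, ...).
"lexicon" → "onlexic" → "nei".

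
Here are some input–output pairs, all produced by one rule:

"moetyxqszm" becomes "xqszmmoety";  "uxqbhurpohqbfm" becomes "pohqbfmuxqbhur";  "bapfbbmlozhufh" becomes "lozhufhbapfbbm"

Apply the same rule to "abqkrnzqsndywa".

qsndywaabqkrnz

Looking at the pairs, the operation is to swap the front and back halves of the string.
So "abqkrnzqsndywa" becomes "qsndywaabqkrnz".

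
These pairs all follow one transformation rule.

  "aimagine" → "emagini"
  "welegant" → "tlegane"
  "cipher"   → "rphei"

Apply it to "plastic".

The rule is to delete the first character, then swap the first and last characters.
For "plastic", step one produces "lastic"; step two turns that into "castil".

castil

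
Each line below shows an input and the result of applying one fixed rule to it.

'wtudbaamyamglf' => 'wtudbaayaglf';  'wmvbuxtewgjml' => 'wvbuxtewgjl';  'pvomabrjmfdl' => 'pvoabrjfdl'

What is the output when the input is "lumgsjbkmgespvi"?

The rule is to remove every "m".
Doing the same to "lumgsjbkmgespvi": "lugsjbkgespvi".

lugsjbkgespvi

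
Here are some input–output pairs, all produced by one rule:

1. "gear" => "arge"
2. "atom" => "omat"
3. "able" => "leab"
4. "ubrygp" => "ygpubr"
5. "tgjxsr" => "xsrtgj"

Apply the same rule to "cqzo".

zocq

Looking at the pairs, the operation is to swap the front and back halves of the string.
"cqzo" → "zocq".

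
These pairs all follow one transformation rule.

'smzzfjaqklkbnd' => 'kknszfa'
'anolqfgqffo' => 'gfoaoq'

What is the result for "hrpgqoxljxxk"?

xjxhpq

The rule is to keep every other character starting from the first (positions 1st, 3rd, 5th, ...), then move the last 3 characters to the front (rotate right by 3).
On "hrpgqoxljxxk": the first step gives "hpqxjx", and the second then gives "xjxhpq".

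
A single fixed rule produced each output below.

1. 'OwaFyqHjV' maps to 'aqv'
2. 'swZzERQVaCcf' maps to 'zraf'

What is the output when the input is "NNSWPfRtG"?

sfg

What's happening: keep one character in every 3, starting at position 3 (positions 3rd, 6th, 9th, ...), then convert every letter to lowercase.
Applying both steps to "NNSWPfRtG": "SfG", then "sfg".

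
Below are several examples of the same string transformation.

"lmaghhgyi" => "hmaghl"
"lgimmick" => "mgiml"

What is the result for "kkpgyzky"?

ykpgk

Each output is the input with this applied: delete the last 3 characters, then swap the first and last characters.
For "kkpgyzky", step one produces "kkpgy"; step two turns that into "ykpgk".
(Check on "lmaghhgyi": → "lmaghh" → "hmaghl" ✓)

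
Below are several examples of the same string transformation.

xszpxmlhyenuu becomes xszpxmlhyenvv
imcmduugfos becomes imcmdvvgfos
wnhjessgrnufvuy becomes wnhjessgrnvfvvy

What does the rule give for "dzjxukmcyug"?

dzjxvkmcyvg

Rule — replace every "u" with "v".
Doing the same to "dzjxukmcyug": "dzjxvkmcyvg".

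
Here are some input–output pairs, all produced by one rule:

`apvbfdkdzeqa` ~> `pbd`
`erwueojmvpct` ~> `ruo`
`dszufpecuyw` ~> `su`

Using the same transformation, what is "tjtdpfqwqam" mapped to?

jd

Each output is the input with this applied: keep every other character starting from the second (positions 2nd, 4th, 6th, ...), then delete the last 3 characters.
"tjtdpfqwqam" → "jdfwa" → "jd".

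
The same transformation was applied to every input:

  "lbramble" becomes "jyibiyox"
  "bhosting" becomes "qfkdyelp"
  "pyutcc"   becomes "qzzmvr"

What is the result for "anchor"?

The rule is to shift every letter 3 places backward in the alphabet (wrapping around), then swap the front and back halves of the string.
For "anchor" the result is "eloxkz".

eloxkz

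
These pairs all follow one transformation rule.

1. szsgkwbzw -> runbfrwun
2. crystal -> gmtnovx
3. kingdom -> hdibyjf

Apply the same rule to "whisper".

mcdnkzr

The rule is to swap the first and last characters, then shift every letter 5 places backward in the alphabet (wrapping around).
For "whisper", step one produces "rhispew"; step two turns that into "mcdnkzr".
(Check on "crystal": → "lrystac" → "gmtnovx" ✓)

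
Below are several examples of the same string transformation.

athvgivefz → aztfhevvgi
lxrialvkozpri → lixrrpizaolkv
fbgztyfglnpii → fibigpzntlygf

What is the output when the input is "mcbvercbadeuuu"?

mucubuveedracb

In each case the input is transformed by: take characters alternately from the front and the back (1st, last, 2nd, 2nd-last, ...).
So "mcbvercbadeuuu" becomes "mucubuveedracb".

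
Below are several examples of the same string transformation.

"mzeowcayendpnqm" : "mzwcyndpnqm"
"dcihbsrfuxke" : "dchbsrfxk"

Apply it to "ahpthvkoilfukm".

The pattern: remove every vowel.
"ahpthvkoilfukm" → "hpthvklfkm".

hpthvklfkm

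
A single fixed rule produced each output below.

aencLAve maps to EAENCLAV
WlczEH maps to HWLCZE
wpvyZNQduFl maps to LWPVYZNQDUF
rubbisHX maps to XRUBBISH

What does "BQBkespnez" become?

ZBQBKESPNE

What's happening: move the last character to the front, then convert every letter to uppercase.
Working it through for "BQBkespnez": intermediate "zBQBkespne", final "ZBQBKESPNE".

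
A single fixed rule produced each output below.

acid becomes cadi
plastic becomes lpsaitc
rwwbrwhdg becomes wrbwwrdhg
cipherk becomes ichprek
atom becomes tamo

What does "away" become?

In each case the input is transformed by: swap each adjacent pair of characters (1↔2, 3↔4, ...).
For "away" the result is "waya".

waya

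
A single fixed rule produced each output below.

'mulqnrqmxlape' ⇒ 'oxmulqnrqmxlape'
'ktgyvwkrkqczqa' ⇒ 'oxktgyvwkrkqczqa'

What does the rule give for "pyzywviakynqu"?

What's happening: prepend "ox".
Doing the same to "pyzywviakynqu": "oxpyzywviakynqu".

oxpyzywviakynqu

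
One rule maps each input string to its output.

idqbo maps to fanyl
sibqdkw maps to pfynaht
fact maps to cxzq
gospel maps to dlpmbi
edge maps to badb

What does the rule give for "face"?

Rule — shift every letter 3 places backward in the alphabet (wrapping around).
Doing the same to "face": "cxzb".

cxzb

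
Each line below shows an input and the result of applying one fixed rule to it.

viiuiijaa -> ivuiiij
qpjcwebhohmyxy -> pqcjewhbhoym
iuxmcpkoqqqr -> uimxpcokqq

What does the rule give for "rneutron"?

nruert

Each output is the input with this applied: delete the last 2 characters, then swap each adjacent pair of characters (1↔2, 3↔4, ...).
"rneutron" → "rneutr" → "nruert".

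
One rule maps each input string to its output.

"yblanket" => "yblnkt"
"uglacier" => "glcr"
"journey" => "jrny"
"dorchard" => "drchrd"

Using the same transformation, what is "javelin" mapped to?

The pattern: remove every vowel.
So "javelin" becomes "jvln".

jvln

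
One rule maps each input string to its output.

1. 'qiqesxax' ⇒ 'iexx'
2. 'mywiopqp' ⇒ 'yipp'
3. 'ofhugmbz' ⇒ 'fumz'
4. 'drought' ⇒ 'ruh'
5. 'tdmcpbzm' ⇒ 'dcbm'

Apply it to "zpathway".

ptwy

The rule is to keep every other character starting from the second (positions 2nd, 4th, 6th, ...).
So "zpathway" becomes "ptwy".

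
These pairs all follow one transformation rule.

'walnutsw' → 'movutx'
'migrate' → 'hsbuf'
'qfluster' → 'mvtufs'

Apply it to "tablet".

cmfu

What's happening: delete the first 2 characters, then shift every letter 1 place forward in the alphabet (wrapping around).
Applying both steps to "tablet": "blet", then "cmfu".
(Check on "qfluster": → "luster" → "mvtufs" ✓)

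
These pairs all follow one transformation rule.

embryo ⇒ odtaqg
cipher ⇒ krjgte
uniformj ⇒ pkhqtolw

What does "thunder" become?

jwpfgtv

What's happening: shift every letter 2 places forward in the alphabet (wrapping around), then move the first character to the end.
For "thunder", step one produces "vjwpfgt"; step two turns that into "jwpfgtv".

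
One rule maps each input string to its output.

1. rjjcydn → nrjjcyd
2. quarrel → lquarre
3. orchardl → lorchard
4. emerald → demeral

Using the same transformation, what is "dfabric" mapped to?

cdfabri

What's happening: move the last character to the front.
"dfabric" → "cdfabri".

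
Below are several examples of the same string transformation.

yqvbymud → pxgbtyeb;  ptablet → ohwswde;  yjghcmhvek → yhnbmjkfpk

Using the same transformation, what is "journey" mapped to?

The rule is to shift every letter 3 places forward in the alphabet (wrapping around), then move the last 3 characters to the front (rotate right by 3).
For "journey", step one produces "mrxuqhb"; step two turns that into "qhbmrxu".
(Check on "yjghcmhvek": → "bmjkfpkyhn" → "yhnbmjkfpk" ✓)

qhbmrxu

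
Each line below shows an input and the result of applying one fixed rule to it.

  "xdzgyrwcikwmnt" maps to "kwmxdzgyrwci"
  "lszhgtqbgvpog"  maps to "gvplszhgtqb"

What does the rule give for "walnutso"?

The pattern: delete the last 2 characters, then move the last 3 characters to the front (rotate right by 3).
"walnutso" → "walnut" → "nutwal".

nutwal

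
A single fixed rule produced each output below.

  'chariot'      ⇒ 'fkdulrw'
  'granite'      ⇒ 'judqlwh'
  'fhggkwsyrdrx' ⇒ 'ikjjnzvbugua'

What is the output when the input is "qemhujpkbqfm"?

thpkxmsnetip

Rule — shift every letter 3 places forward in the alphabet (wrapping around).
So "qemhujpkbqfm" becomes "thpkxmsnetip".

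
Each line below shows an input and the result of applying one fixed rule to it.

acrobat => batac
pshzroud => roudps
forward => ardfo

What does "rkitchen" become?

The rule is to move the first 2 characters to the end (rotate left by 2), then delete the first 2 characters.
"rkitchen" → "itchenrk" → "chenrk".

chenrk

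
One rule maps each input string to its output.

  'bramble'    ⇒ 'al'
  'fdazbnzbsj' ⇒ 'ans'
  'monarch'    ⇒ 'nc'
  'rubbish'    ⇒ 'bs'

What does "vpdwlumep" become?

dup

The pattern: keep one character in every 3, starting at position 3 (positions 3rd, 6th, 9th, ...).
On "vpdwlumep" that produces "dup".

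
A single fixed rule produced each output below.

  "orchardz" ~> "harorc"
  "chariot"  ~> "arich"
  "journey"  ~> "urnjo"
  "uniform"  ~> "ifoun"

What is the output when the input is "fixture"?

xtufi

Rule — delete the last 2 characters, then move the last 3 characters to the front (rotate right by 3).
On "fixture": the first step gives "fixtu", and the second then gives "xtufi".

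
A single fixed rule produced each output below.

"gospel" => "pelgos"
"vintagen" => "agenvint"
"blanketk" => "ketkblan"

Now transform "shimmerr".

Looking at the pairs, the operation is to swap the front and back halves of the string.
Doing the same to "shimmerr": "merrshim".

merrshim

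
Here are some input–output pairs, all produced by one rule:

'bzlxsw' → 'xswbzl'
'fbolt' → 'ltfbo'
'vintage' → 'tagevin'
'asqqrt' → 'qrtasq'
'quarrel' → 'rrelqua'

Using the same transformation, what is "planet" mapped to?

netpla

Looking at the pairs, the operation is to move the first 3 characters to the end (rotate left by 3).
"planet" → "netpla".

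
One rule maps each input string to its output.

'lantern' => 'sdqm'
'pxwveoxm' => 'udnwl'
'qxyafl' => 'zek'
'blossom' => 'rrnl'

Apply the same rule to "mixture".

stqd

The rule is to delete the first 3 characters, then shift every letter 1 place backward in the alphabet (wrapping around).
"mixture" → "ture" → "stqd".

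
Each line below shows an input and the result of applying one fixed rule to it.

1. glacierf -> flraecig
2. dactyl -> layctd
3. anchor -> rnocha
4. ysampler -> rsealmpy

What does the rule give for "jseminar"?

Looking at the pairs, the operation is to take characters alternately from the front and the back (1st, last, 2nd, 2nd-last, ...), then move the first character to the end.
Doing the same to "jseminar": "rsaenmij".
(Check on "dactyl": → "dlayct" → "layctd" ✓)

rsaenmij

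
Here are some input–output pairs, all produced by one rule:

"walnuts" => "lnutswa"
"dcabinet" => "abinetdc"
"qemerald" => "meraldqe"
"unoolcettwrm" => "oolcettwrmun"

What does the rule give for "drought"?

oughtdr

Looking at the pairs, the operation is to move the first 2 characters to the end (rotate left by 2).
For "drought" the result is "oughtdr".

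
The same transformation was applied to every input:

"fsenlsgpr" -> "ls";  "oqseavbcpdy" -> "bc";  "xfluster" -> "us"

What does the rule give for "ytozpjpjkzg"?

In each case the input is transformed by: move the last 3 characters to the front (rotate right by 3), then keep only the last 2 characters.
For "ytozpjpjkzg" the result is "pj".

pj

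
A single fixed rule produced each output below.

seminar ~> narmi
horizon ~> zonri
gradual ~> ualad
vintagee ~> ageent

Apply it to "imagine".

ineag

Looking at the pairs, the operation is to delete the first 2 characters, then move the first 2 characters to the end (rotate left by 2).
Starting from "imagine": after the first operation, "agine"; after the second, "ineag".
(Check on "horizon": → "rizon" → "zonri" ✓)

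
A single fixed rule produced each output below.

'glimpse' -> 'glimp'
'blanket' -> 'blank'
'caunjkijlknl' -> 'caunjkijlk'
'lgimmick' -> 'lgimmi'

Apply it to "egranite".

egrani

Looking at the pairs, the operation is to delete the last 2 characters.
For "egranite" the result is "egrani".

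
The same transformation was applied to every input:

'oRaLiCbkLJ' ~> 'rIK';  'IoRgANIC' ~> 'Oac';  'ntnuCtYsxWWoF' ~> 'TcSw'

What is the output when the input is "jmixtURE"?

MTe

Each output is the input with this applied: keep one character in every 3, starting at position 2 (positions 2nd, 5th, 8th, ...), then flip the case of every letter.
Working it through for "jmixtURE": intermediate "mtE", final "MTe".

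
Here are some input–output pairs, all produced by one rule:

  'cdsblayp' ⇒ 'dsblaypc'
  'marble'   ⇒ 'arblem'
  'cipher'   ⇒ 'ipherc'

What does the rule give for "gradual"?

Each output is the input with this applied: move the first character to the end.
So "gradual" becomes "radualg".

radualg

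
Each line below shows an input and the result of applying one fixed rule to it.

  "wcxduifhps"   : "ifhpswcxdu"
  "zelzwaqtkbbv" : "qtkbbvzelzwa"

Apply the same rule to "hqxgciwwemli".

wwemlihqxgci

The rule is to swap the front and back halves of the string.
Applying that to "hqxgciwwemli" gives "wwemlihqxgci".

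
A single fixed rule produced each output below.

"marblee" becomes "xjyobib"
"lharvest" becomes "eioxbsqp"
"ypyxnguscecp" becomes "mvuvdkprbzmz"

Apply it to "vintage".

What's happening: swap each adjacent pair of characters (1↔2, 3↔4, ...), then shift every letter 3 places backward in the alphabet (wrapping around).
Working it through for "vintage": intermediate "ivtngae", final "fsqkdxb".

fsqkdxb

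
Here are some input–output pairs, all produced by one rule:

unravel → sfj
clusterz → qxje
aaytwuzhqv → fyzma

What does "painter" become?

The transformation: shift every letter 5 places forward in the alphabet (wrapping around), then keep every other character starting from the second (positions 2nd, 4th, 6th, ...).
Applying both steps to "painter": "ufnsyjw", then "fsj".

fsj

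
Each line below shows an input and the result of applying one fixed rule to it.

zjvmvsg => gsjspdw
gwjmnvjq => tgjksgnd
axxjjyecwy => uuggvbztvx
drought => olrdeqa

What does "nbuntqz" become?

yrkqnwk

The pattern: shift every letter 3 places backward in the alphabet (wrapping around), then move the first character to the end.
On "nbuntqz": the first step gives "kyrkqnw", and the second then gives "yrkqnwk".
(Check on "drought": → "aolrdeq" → "olrdeqa" ✓)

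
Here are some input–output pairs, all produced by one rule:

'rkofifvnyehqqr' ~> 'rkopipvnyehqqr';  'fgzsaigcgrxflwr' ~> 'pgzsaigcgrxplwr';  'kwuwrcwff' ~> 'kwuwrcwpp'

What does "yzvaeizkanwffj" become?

yzvaeizkanwppj

Rule — replace every "f" with "p".
Doing the same to "yzvaeizkanwffj": "yzvaeizkanwppj".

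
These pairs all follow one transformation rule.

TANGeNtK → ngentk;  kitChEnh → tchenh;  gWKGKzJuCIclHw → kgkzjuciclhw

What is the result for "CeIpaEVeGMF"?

The transformation: delete the first 2 characters, then convert every letter to lowercase.
Applying both steps to "CeIpaEVeGMF": "IpaEVeGMF", then "ipaevegmf".

ipaevegmf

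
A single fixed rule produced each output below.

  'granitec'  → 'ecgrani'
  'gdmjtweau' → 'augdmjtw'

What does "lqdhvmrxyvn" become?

Looking at the pairs, the operation is to move the last 3 characters to the front (rotate right by 3), then delete the first character.
Applying both steps to "lqdhvmrxyvn": "yvnlqdhvmrx", then "vnlqdhvmrx".
(Check on "granitec": → "tecgrani" → "ecgrani" ✓)

vnlqdhvmrx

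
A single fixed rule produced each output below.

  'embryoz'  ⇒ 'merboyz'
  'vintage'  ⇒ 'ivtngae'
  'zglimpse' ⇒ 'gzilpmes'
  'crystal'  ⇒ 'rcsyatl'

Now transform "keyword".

ekwyrod

Looking at the pairs, the operation is to swap each adjacent pair of characters (1↔2, 3↔4, ...).
So "keyword" becomes "ekwyrod".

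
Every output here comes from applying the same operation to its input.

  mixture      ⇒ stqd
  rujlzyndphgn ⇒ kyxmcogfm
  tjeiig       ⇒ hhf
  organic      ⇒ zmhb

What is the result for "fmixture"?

wstqd

In each case the input is transformed by: shift every letter 1 place backward in the alphabet (wrapping around), then delete the first 3 characters.
"fmixture" → "elhwstqd" → "wstqd".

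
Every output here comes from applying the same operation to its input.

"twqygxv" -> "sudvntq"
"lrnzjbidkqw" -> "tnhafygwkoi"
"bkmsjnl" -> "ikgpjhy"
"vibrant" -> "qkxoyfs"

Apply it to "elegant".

qkxdbib

Rule — shift every letter 3 places backward in the alphabet (wrapping around), then reverse the string.
Starting from "elegant": after the first operation, "bibdxkq"; after the second, "qkxdbib".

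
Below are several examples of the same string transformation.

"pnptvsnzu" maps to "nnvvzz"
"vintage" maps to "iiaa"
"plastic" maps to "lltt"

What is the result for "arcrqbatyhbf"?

rrqqttbb

The transformation: keep one character in every 3, starting at position 2 (positions 2nd, 5th, 8th, ...), then double every character.
"arcrqbatyhbf" → "rqtb" → "rrqqttbb".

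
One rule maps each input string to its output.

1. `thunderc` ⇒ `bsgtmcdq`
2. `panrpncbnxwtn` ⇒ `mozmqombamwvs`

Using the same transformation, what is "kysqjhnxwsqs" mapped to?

rjxrpigmwvrp

The pattern: move the last character to the front, then shift every letter 1 place backward in the alphabet (wrapping around).
Applying both steps to "kysqjhnxwsqs": "skysqjhnxwsq", then "rjxrpigmwvrp".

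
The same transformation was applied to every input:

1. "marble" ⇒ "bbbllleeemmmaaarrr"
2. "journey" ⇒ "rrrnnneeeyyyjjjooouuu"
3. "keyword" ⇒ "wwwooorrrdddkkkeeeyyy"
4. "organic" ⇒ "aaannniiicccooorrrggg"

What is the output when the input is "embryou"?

Each output is the input with this applied: move the first 3 characters to the end (rotate left by 3), then repeat every character 3 times.
Starting from "embryou": after the first operation, "ryouemb"; after the second, "rrryyyooouuueeemmmbbb".

rrryyyooouuueeemmmbbb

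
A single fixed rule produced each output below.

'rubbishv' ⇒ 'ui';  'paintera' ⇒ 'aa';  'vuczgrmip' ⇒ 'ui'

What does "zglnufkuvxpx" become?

The transformation: keep one character in every 3, starting at position 2 (positions 2nd, 5th, 8th, ...), then keep only the vowels.
Starting from "zglnufkuvxpx": after the first operation, "guup"; after the second, "uu".
(Check on "paintera": → "ata" → "aa" ✓)

uu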